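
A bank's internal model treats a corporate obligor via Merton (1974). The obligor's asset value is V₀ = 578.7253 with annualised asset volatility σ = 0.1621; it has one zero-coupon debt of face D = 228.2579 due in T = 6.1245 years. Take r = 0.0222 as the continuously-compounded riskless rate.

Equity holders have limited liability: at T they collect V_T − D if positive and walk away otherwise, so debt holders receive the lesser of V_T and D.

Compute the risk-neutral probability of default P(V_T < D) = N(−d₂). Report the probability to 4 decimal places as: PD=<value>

PD=0.0070

Work the structural quantities from V₀ = 578.7253 against face 228.2579:
d₁ = [ln(V₀/D) + (r + σ²/2)T] / (σ√T)
   = [ln(578.7253/228.2579) + (0.0222 + 0.5·0.1621²)·6.1245] / (0.1621·√6.1245)
   = [0.930352 + 0.216429] / 0.401161 = 2.858657
d₂ = d₁ − σ√T = 2.858657 − 0.401161 = 2.457496
risk-neutral PD = N(−d₂) = N(-2.457496) = 0.006995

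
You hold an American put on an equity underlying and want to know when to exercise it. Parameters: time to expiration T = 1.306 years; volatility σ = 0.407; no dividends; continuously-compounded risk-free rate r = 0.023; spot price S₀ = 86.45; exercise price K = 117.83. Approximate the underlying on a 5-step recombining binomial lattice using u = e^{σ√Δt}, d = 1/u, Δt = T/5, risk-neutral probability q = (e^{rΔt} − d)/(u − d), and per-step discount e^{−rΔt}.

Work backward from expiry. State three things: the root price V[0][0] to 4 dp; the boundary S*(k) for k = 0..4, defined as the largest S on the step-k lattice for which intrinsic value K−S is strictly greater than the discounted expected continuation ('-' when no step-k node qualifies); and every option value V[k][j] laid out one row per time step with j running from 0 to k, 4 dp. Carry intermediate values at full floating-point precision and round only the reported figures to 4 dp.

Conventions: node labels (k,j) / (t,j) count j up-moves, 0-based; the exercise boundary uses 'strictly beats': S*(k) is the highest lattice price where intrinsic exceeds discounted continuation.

Δt=0.26120  u=1.23122  d=0.81220  q=0.46256  discount=0.99401
step 5 (expiry): payoffs max(K−S,0) = 87.2751 71.5115 47.6153 11.3907 0.0000 0.0000
step 4: (k=4,j=0): S=37.6199, K−S=80.2101, hold=79.5044 ⇒ V=80.2101 exercise | (k=4,j=1): S=57.0284, K−S=60.8016, hold=60.0959 ⇒ V=60.8016 exercise | (k=4,j=2): S=86.4500, K−S=31.3800, hold=30.6742 ⇒ V=31.3800 exercise | (k=4,j=3): S=131.0506, K−S=0.0000, hold=6.0851 ⇒ V=6.0851 continue | (k=4,j=4): S=198.6610, K−S=0.0000, hold=0.0000 ⇒ V=0.0000 continue  boundary S*=86.4500
step 3: (k=3,j=0): S=46.3185, K−S=71.5115, hold=70.8058 ⇒ V=71.5115 exercise | (k=3,j=1): S=70.2147, K−S=47.6153, hold=46.9095 ⇒ V=47.6153 exercise | (k=3,j=2): S=106.4393, K−S=11.3907, hold=19.5616 ⇒ V=19.5616 continue | (k=3,j=3): S=161.3525, K−S=0.0000, hold=3.2508 ⇒ V=3.2508 continue  boundary S*=70.2147
step 2: (k=2,j=0): S=57.0284, K−S=60.8016, hold=60.0959 ⇒ V=60.8016 exercise | (k=2,j=1): S=86.4500, K−S=31.3800, hold=34.4312 ⇒ V=34.4312 continue | (k=2,j=2): S=131.0506, K−S=0.0000, hold=11.9448 ⇒ V=11.9448 continue  boundary S*=57.0284
step 1: (k=1,j=0): S=70.2147, K−S=47.6153, hold=48.3125 ⇒ V=48.3125 continue | (k=1,j=1): S=106.4393, K−S=11.3907, hold=23.8858 ⇒ V=23.8858 continue  boundary S*=-
step 0: (k=0,j=0): S=86.4500, K−S=31.3800, hold=36.7919 ⇒ V=36.7919 continue  boundary S*=-

price = 36.7919
boundary = - - 57.0284 70.2147 86.4500
tree:
36.7919
48.3125 23.8858
60.8016 34.4312 11.9448
71.5115 47.6153 19.5616 3.2508
80.2101 60.8016 31.3800 6.0851 0.0000
87.2751 71.5115 47.6153 11.3907 0.0000 0.0000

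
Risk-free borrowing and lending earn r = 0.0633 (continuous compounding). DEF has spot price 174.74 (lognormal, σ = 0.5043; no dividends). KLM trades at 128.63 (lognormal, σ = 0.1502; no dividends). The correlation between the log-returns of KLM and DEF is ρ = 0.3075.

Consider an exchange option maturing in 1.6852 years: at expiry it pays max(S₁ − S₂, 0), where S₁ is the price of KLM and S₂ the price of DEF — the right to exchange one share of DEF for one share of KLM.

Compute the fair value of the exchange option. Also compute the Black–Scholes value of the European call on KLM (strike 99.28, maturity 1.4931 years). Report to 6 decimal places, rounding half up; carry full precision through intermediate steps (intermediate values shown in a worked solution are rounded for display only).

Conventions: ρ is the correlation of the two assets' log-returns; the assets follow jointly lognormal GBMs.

exchange price = 18.258371
price(KLM call K=99.28) = 38.507108

σ_eff = √(σ₁² + σ₂² − 2ρσ₁σ₂) = √(0.1502² + 0.5043² − 2·0.3075·0.1502·0.5043) = 0.479890
d₁ = (ln(S₁/S₂) + (q₂ − q₁ + σ_eff²/2)T) / (σ_eff√T) = (ln(128.63/174.74) + (0.0 − 0.0 + 0.115147)·1.6852) / 0.622971 = -0.180286
d₂ = d₁ − σ_eff√T = -0.180286 − 0.622971 = -0.803257
N(d₁) = 0.428464,  N(d₂) = 0.210913
V = S₁·e^{−q₁T}·N(d₁) − S₂·e^{−q₂T}·N(d₂) = 55.113350 − 36.854979 = 18.258371
[vanilla: KLM call K=99.28]
σ√T = 0.1502·√1.4931 = 0.183533
d₁ = (ln(S/K) + (r+σ²/2)T) / (σ√T) = (ln(128.63/99.28) + (0.0633+0.1502²/2)·1.4931) / 0.183533 = (0.258996 + 0.111355) / 0.183533 = 2.017900
d₂ = d₁ − σ√T = 2.017900 − 0.183533 = 1.834367
e^{−rT} = 0.909816
N(d₁) = 0.978199,  N(d₂) = 0.966700
price = S·N(d₁) − K·e^{−rT}·N(d₂) = 125.825755 − 87.318648 = 38.507108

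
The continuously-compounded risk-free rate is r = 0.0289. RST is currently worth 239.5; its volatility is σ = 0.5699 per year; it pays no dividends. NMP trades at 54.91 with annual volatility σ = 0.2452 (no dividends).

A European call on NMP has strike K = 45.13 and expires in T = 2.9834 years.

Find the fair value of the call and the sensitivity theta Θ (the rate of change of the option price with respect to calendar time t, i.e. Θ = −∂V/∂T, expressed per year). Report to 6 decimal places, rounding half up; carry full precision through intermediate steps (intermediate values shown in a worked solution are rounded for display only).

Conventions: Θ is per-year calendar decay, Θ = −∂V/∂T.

price = 16.521697
Θ = -1.865269

σ√T = 0.2452·√2.9834 = 0.423522
d₁ = (ln(S/K) + (r+σ²/2)T) / (σ√T) = (ln(54.91/45.13) + (0.0289+0.2452²/2)·2.9834) / 0.423522 = (0.196148 + 0.175906) / 0.423522 = 0.878476
d₂ = d₁ − σ√T = 0.878476 − 0.423522 = 0.454954
e^{−rT} = 0.917392
N(d₁) = 0.810157,  N(d₂) = 0.675429
Call price V = S·N(d₁) − K·e^{−rT}·N(d₂) = 44.485734 − 27.964037 = 16.521697
φ(d₁) = (1/√(2π))·e^{−d₁²/2} = 0.271227
Θ = −S·φ(d₁)·σ/(2√T) − r·K·e^{−rT}·N(d₂) = −1.057108 − 0.808161 = -1.865269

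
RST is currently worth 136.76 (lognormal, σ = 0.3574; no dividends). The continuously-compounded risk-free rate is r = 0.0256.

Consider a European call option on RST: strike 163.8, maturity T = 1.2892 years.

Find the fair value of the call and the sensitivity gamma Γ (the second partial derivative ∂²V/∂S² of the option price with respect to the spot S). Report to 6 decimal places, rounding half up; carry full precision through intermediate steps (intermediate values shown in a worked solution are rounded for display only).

σ√T = 0.3574·√1.2892 = 0.405802
d₁ = (ln(S/K) + (r+σ²/2)T) / (σ√T) = (ln(136.76/163.8) + (0.0256+0.3574²/2)·1.2892) / 0.405802 = (-0.180419 + 0.115341) / 0.405802 = -0.160367
d₂ = d₁ − σ√T = -0.160367 − 0.405802 = -0.566169
e^{−rT} = 0.967535
N(d₁) = 0.436296,  N(d₂) = 0.285639
Call price V = S·N(d₁) − K·e^{−rT}·N(d₂) = 59.667849 − 45.268768 = 14.399080
φ(d₁) = (1/√(2π))·e^{−d₁²/2} = 0.393845
Γ = φ(d₁) / (S·σ·√T) = 0.007097

price = 14.399080
Γ = 0.007097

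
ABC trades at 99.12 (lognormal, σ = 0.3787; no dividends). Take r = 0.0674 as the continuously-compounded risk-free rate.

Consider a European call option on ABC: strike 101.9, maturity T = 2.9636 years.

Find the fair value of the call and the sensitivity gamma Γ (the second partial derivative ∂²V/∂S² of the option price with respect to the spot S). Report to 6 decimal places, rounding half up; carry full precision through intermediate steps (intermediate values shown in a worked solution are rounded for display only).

price = 31.940491
Γ = 0.005188

σ√T = 0.3787·√2.9636 = 0.651936
d₁ = (ln(S/K) + (r+σ²/2)T) / (σ√T) = (ln(99.12/101.9) + (0.0674+0.3787²/2)·2.9636) / 0.651936 = (-0.027661 + 0.412257) / 0.651936 = 0.589929
d₂ = d₁ − σ√T = 0.589929 − 0.651936 = -0.062007
e^{−rT} = 0.818938
N(d₁) = 0.722381,  N(d₂) = 0.475279
Call price V = S·N(d₁) − K·e^{−rT}·N(d₂) = 71.602406 − 39.661915 = 31.940491
φ(d₁) = (1/√(2π))·e^{−d₁²/2} = 0.335227
Γ = φ(d₁) / (S·σ·√T) = 0.005188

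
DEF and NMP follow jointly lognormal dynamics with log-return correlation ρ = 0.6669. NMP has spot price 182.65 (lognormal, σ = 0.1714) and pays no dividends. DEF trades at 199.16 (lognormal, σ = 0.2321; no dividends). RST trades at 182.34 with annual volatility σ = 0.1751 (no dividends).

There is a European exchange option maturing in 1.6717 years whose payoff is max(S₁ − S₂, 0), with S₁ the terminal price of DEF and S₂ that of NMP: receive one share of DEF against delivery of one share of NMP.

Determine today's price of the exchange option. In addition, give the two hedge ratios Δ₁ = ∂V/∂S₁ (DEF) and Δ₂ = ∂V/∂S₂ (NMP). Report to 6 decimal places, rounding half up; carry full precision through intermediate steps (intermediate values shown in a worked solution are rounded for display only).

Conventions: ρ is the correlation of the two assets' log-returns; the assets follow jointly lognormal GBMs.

exchange price = 26.572941
Δ1 = 0.690597
Δ2 = -0.607535

σ_eff = √(σ₁² + σ₂² − 2ρσ₁σ₂) = √(0.2321² + 0.1714² − 2·0.6669·0.2321·0.1714) = 0.173745
d₁ = (ln(S₁/S₂) + (q₂ − q₁ + σ_eff²/2)T) / (σ_eff√T) = (ln(199.16/182.65) + (0.0 − 0.0 + 0.015094)·1.6717) / 0.224642 = 0.497542
d₂ = d₁ − σ_eff√T = 0.497542 − 0.224642 = 0.272900
N(d₁) = 0.690597,  N(d₂) = 0.607535
V = S₁·e^{−q₁T}·N(d₁) − S₂·e^{−q₂T}·N(d₂) = 137.539205 − 110.966264 = 26.572941
Key observation: r never enters — measured in units of NMP, the claim is a call on S₁/S₂ struck at 1, so only the dividend yields and σ_eff matter.
Δ₁ = e^{−q₁T}·N(d₁) = 0.690597;  Δ₂ = −e^{−q₂T}·N(d₂) = -0.607535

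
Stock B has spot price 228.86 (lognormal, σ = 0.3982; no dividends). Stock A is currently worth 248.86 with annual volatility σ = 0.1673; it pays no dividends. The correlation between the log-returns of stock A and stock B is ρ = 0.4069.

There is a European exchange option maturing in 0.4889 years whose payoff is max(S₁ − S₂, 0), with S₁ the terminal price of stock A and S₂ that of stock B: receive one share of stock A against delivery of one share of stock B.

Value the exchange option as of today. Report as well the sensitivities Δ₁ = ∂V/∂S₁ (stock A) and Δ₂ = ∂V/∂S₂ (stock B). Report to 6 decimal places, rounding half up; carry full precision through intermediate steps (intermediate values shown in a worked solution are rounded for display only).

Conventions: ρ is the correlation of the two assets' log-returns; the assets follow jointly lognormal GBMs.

σ_eff = √(σ₁² + σ₂² − 2ρσ₁σ₂) = √(0.1673² + 0.3982² − 2·0.4069·0.1673·0.3982) = 0.363783
d₁ = (ln(S₁/S₂) + (q₂ − q₁ + σ_eff²/2)T) / (σ_eff√T) = (ln(248.86/228.86) + (0.0 − 0.0 + 0.066169)·0.4889) / 0.254362 = 0.456554
d₂ = d₁ − σ_eff√T = 0.456554 − 0.254362 = 0.202192
N(d₁) = 0.676004,  N(d₂) = 0.580117
V = S₁·e^{−q₁T}·N(d₁) − S₂·e^{−q₂T}·N(d₂) = 168.230407 − 132.765501 = 35.464907
Key observation: pricing in stock B-units makes this a unit-strike call on the ratio S₁/S₂ — the risk-free rate cancels and cannot affect the value.
Δ₁ = e^{−q₁T}·N(d₁) = 0.676004;  Δ₂ = −e^{−q₂T}·N(d₂) = -0.580117

exchange price = 35.464907
Δ1 = 0.676004
Δ2 = -0.580117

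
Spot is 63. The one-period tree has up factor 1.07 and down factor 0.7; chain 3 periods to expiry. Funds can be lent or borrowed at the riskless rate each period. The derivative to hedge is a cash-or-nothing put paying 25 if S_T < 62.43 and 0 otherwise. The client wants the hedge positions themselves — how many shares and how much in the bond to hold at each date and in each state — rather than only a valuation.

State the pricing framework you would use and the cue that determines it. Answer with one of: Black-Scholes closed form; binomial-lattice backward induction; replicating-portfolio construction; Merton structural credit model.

Key observation: the deliverable is the dynamic trading strategy on the 3-step tree (spot 63, moves 1.07 and 0.7), so the valuation must go through the node-by-node replicating-portfolio solve.

framework: replicating-portfolio construction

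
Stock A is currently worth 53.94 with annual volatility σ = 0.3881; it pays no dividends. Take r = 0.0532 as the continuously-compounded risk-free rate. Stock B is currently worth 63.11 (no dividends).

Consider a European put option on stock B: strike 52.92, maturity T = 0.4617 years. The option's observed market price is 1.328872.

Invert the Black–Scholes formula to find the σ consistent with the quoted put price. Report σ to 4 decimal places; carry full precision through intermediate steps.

sigma = 0.3335

At σ = 0.3335 the Black–Scholes value reproduces the quote:
σ√T = 0.3335·√0.4617 = 0.226608
d₁ = (ln(S/K) + (r+σ²/2)T) / (σ√T) = (ln(63.11/52.92) + (0.0532+0.3335²/2)·0.4617) / 0.226608 = (0.176098 + 0.050238) / 0.226608 = 0.998798
d₂ = d₁ − σ√T = 0.998798 − 0.226608 = 0.772190
e^{−rT} = 0.975737
N(−d₁) = 0.158946,  N(−d₂) = 0.220001
V = K·e^{−rT}·N(−d₂) − S·N(−d₁) = 11.359965 − 10.031093 = 1.328872 (the observed quote) — the price is monotone increasing in volatility, hence this σ is the only solution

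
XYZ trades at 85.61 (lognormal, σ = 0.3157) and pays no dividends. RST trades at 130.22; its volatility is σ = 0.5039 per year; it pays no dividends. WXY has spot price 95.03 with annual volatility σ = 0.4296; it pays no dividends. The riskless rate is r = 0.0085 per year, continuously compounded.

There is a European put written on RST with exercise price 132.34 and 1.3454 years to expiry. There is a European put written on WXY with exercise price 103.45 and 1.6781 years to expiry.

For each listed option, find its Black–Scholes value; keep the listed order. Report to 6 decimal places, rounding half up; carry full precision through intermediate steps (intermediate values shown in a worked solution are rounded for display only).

price(RST put K=132.34) = 30.316459
price(WXY put K=103.45) = 25.237788

[RST put K=132.34]
σ√T = 0.5039·√1.3454 = 0.584481
d₁ = (ln(S/K) + (r+σ²/2)T) / (σ√T) = (ln(130.22/132.34) + (0.0085+0.5039²/2)·1.3454) / 0.584481 = (-0.016149 + 0.182245) / 0.584481 = 0.284176
d₂ = d₁ − σ√T = 0.284176 − 0.584481 = -0.300304
e^{−rT} = 0.988629
N(−d₁) = 0.388138,  N(−d₂) = 0.618027
price = K·e^{−rT}·N(−d₂) − S·N(−d₁) = 80.859734 − 50.543275 = 30.316459
[WXY put K=103.45]
σ√T = 0.4296·√1.6781 = 0.556510
d₁ = (ln(S/K) + (r+σ²/2)T) / (σ√T) = (ln(95.03/103.45) + (0.0085+0.4296²/2)·1.6781) / 0.556510 = (-0.084896 + 0.169116) / 0.556510 = 0.151336
d₂ = d₁ − σ√T = 0.151336 − 0.556510 = -0.405174
e^{−rT} = 0.985837
N(−d₁) = 0.439855,  N(−d₂) = 0.657325
price = K·e^{−rT}·N(−d₂) − S·N(−d₁) = 67.037248 − 41.799460 = 25.237788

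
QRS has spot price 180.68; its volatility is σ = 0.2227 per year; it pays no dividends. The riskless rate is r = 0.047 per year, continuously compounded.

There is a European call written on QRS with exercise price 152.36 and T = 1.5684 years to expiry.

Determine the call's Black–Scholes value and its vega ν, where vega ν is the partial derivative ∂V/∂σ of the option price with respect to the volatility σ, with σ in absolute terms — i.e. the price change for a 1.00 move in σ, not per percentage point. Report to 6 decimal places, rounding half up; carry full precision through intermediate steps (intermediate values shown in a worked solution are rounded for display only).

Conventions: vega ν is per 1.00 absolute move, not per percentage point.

σ√T = 0.2227·√1.5684 = 0.278900
d₁ = (ln(S/K) + (r+σ²/2)T) / (σ√T) = (ln(180.68/152.36) + (0.047+0.2227²/2)·1.5684) / 0.278900 = (0.170481 + 0.112607) / 0.278900 = 1.015019
d₂ = d₁ − σ√T = 1.015019 − 0.278900 = 0.736119
e^{−rT} = 0.928937
N(d₁) = 0.844952,  N(d₂) = 0.769171
Call price V = S·N(d₁) − K·e^{−rT}·N(d₂) = 152.665845 − 108.862873 = 43.802972
φ(d₁) = (1/√(2π))·e^{−d₁²/2} = 0.238337
ν = S·φ(d₁)·√T = 53.929923

price = 43.802972
ν = 53.929923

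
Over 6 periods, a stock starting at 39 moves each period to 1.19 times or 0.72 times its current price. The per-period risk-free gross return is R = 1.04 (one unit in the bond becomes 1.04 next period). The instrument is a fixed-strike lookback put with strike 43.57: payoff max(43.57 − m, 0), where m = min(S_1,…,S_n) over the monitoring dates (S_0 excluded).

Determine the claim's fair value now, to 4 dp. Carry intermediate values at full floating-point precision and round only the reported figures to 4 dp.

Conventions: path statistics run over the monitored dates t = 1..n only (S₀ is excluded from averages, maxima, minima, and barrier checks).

Risk-neutral up-probability p* = (R−d)/(u−d) = (1.04−0.72)/(1.19−0.72) = 0.6809; the claim prices as the p*-weighted sum of path payoffs discounted by R^6.
Enumerate all 2^6 = 64 price paths (U = up ×1.19, D = down ×0.72); each path with k up-moves has probability p*^k·(1−p*)^(6−k).
DDDDDD: m=5.4332, payoff=38.1368, prob=0.001057
UDDDDD: m=8.9800, payoff=34.5900, prob=0.002254
DUDDDD: m=8.9800, payoff=34.5900, prob=0.002254
UUDDDD: m=14.8419, payoff=28.7281, prob=0.004809
DDUDDD: m=8.9800, payoff=34.5900, prob=0.002254
UDUDDD: m=14.8419, payoff=28.7281, prob=0.004809
DUUDDD: m=14.8419, payoff=28.7281, prob=0.004809
UUUDDD: m=24.5303, payoff=19.0397, prob=0.010260
DDDUDD: m=8.9800, payoff=34.5900, prob=0.002254
UDDUDD: m=14.8419, payoff=28.7281, prob=0.004809
DUDUDD: m=14.8419, payoff=28.7281, prob=0.004809
UUDUDD: m=24.5303, payoff=19.0397, prob=0.010260
DDUUDD: m=14.8419, payoff=28.7281, prob=0.004809
UDUUDD: m=24.5303, payoff=19.0397, prob=0.010260
DUUUDD: m=24.5303, payoff=19.0397, prob=0.010260
UUUUDD: m=40.5431, payoff=3.0269, prob=0.021887
DDDDUD: m=8.9800, payoff=34.5900, prob=0.002254
UDDDUD: m=14.8419, payoff=28.7281, prob=0.004809
DUDDUD: m=14.8419, payoff=28.7281, prob=0.004809
UUDDUD: m=24.5303, payoff=19.0397, prob=0.010260
DDUDUD: m=14.8419, payoff=28.7281, prob=0.004809
UDUDUD: m=24.5303, payoff=19.0397, prob=0.010260
DUUDUD: m=24.5303, payoff=19.0397, prob=0.010260
UUUDUD: m=40.5431, payoff=3.0269, prob=0.021887
DDDUUD: m=14.5567, payoff=29.0133, prob=0.004809
UDDUUD: m=24.0589, payoff=19.5111, prob=0.010260
DUDUUD: m=24.0589, payoff=19.5111, prob=0.010260
UUDUUD: m=39.7641, payoff=3.8059, prob=0.021887
DDUUUD: m=20.2176, payoff=23.3524, prob=0.010260
UDUUUD: m=33.4152, payoff=10.1548, prob=0.021887
DUUUUD: m=28.0800, payoff=15.4900, prob=0.021887
UUUUUD: m=46.4100, payoff=0.0000, prob=0.046693
DDDDDU: m=7.5462, payoff=36.0238, prob=0.002254
UDDDDU: m=12.4722, payoff=31.0978, prob=0.004809
DUDDDU: m=12.4722, payoff=31.0978, prob=0.004809
UUDDDU: m=20.6137, payoff=22.9563, prob=0.010260
DDUDDU: m=12.4722, payoff=31.0978, prob=0.004809
UDUDDU: m=20.6137, payoff=22.9563, prob=0.010260
DUUDDU: m=20.6137, payoff=22.9563, prob=0.010260
UUUDDU: m=34.0699, payoff=9.5001, prob=0.021887
DDDUDU: m=12.4722, payoff=31.0978, prob=0.004809
UDDUDU: m=20.6137, payoff=22.9563, prob=0.010260
DUDUDU: m=20.6137, payoff=22.9563, prob=0.010260
UUDUDU: m=34.0699, payoff=9.5001, prob=0.021887
DDUUDU: m=20.2176, payoff=23.3524, prob=0.010260
UDUUDU: m=33.4152, payoff=10.1548, prob=0.021887
DUUUDU: m=28.0800, payoff=15.4900, prob=0.021887
UUUUDU: m=46.4100, payoff=0.0000, prob=0.046693
DDDDUU: m=10.4808, payoff=33.0892, prob=0.004809
UDDDUU: m=17.3224, payoff=26.2476, prob=0.010260
DUDDUU: m=17.3224, payoff=26.2476, prob=0.010260
UUDDUU: m=28.6301, payoff=14.9399, prob=0.021887
DDUDUU: m=17.3224, payoff=26.2476, prob=0.010260
UDUDUU: m=28.6301, payoff=14.9399, prob=0.021887
DUUDUU: m=28.0800, payoff=15.4900, prob=0.021887
UUUDUU: m=46.4100, payoff=0.0000, prob=0.046693
DDDUUU: m=14.5567, payoff=29.0133, prob=0.010260
UDDUUU: m=24.0589, payoff=19.5111, prob=0.021887
DUDUUU: m=24.0589, payoff=19.5111, prob=0.021887
UUDUUU: m=39.7641, payoff=3.8059, prob=0.046693
DDUUUU: m=20.2176, payoff=23.3524, prob=0.021887
UDUUUU: m=33.4152, payoff=10.1548, prob=0.046693
DUUUUU: m=28.0800, payoff=15.4900, prob=0.046693
UUUUUU: m=46.4100, payoff=0.0000, prob=0.099612
Price = Σ prob·payoff / R^6 = 12.669519 / 1.265319 = 10.0129

price = 10.0129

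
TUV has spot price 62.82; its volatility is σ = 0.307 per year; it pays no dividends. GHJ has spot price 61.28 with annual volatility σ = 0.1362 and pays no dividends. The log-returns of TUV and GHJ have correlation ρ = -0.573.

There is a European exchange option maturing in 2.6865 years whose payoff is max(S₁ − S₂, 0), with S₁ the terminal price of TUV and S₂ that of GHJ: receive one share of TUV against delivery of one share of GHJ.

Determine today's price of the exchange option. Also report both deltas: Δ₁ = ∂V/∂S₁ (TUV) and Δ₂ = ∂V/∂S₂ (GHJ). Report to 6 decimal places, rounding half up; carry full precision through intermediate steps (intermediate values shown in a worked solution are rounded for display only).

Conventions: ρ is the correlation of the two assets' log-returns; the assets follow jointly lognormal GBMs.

σ_eff = √(σ₁² + σ₂² − 2ρσ₁σ₂) = √(0.307² + 0.1362² − 2·-0.573·0.307·0.1362) = 0.400896
d₁ = (ln(S₁/S₂) + (q₂ − q₁ + σ_eff²/2)T) / (σ_eff√T) = (ln(62.82/61.28) + (0.0 − 0.0 + 0.080359)·2.6865) / 0.657090 = 0.366318
d₂ = d₁ − σ_eff√T = 0.366318 − 0.657090 = -0.290773
N(d₁) = 0.642936,  N(d₂) = 0.385613
V = S₁·e^{−q₁T}·N(d₁) − S₂·e^{−q₂T}·N(d₂) = 40.389240 − 23.630340 = 16.758900
Key observation: no risk-free rate is needed — with the second asset as numeraire the exchange option is a call on the ratio S₁/S₂, and r cancels out of the value.
Δ₁ = e^{−q₁T}·N(d₁) = 0.642936;  Δ₂ = −e^{−q₂T}·N(d₂) = -0.385613

exchange price = 16.758900
Δ1 = 0.642936
Δ2 = -0.385613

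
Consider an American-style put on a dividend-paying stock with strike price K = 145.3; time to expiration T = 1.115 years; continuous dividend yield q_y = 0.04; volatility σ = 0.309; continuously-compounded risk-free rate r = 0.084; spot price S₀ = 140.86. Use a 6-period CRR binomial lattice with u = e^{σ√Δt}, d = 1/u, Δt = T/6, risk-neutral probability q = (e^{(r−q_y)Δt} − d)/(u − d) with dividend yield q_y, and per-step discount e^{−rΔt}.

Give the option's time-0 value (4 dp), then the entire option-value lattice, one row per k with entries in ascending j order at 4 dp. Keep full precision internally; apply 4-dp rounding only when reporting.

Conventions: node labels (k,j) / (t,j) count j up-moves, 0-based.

price = 17.3497
tree:
17.3497
25.9441 9.2167
37.3836 15.2089 3.4550
50.8423 24.3547 6.4512 0.5377
62.6226 37.3836 11.9638 1.0868 0.0000
72.9336 50.8423 22.0073 2.1967 0.0000 0.0000
81.9587 62.6226 37.3836 4.4400 0.0000 0.0000 0.0000

Δt=0.18583, u=1.14248, d=0.87529, q=0.49747, disc=e^(-rΔt)=0.98451
k=6 terminal: V=max(K-S,0) → 81.9587 62.6226 37.3836 4.4400 0.0000 0.0000 0.0000
k=5: j=0 S=72.3664 intr=72.9336 cont=71.2190 V=72.9336[EX]; j=1 S=94.4577 intr=50.8423 cont=49.2913 V=50.8423[EX]; j=2 S=123.2927 intr=22.0073 cont=20.6698 V=22.0073[EX]; j=3 S=160.9303 intr=0.0000 cont=2.1967 V=2.1967[hold]; j=4 S=210.0575 intr=0.0000 cont=0.0000 V=0.0000[hold]; j=5 S=274.1817 intr=0.0000 cont=0.0000 V=0.0000[hold]
k=4: j=0 S=82.6774 intr=62.6226 cont=60.9843 V=62.6226[EX]; j=1 S=107.9164 intr=37.3836 cont=35.9323 V=37.3836[EX]; j=2 S=140.8600 intr=4.4400 cont=11.9638 V=11.9638[hold]; j=3 S=183.8603 intr=0.0000 cont=1.0868 V=1.0868[hold]; j=4 S=239.9873 intr=0.0000 cont=0.0000 V=0.0000[hold]
k=3: j=0 S=94.4577 intr=50.8423 cont=49.2913 V=50.8423[EX]; j=1 S=123.2927 intr=22.0073 cont=24.3547 V=24.3547[hold]; j=2 S=160.9303 intr=0.0000 cont=6.4512 V=6.4512[hold]; j=3 S=210.0575 intr=0.0000 cont=0.5377 V=0.5377[hold]
k=2: j=0 S=107.9164 intr=37.3836 cont=37.0820 V=37.3836[EX]; j=1 S=140.8600 intr=4.4400 cont=15.2089 V=15.2089[hold]; j=2 S=183.8603 intr=0.0000 cont=3.4550 V=3.4550[hold]
k=1: j=0 S=123.2927 intr=22.0073 cont=25.9441 V=25.9441[hold]; j=1 S=160.9303 intr=0.0000 cont=9.2167 V=9.2167[hold]
k=0: j=0 S=140.8600 intr=4.4400 cont=17.3497 V=17.3497[hold]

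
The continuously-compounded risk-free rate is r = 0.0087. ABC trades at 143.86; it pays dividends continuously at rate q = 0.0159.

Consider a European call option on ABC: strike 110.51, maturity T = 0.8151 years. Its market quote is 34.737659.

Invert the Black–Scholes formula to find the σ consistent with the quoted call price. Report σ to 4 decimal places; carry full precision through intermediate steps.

sigma = 0.2778

At σ = 0.2778 the Black–Scholes value reproduces the quote:
σ√T = 0.2778·√0.8151 = 0.250806
d₁ = (ln(S/K) + (r−q+σ²/2)T) / (σ√T) = (ln(143.86/110.51) + (0.0087−0.0159+0.2778²/2)·0.8151) / 0.250806 = (0.263735 + 0.025583) / 0.250806 = 1.153552
d₂ = d₁ − σ√T = 1.153552 − 0.250806 = 0.902746
e^{−rT} = 0.992934
e^{−qT} = 0.987124
N(d₁) = 0.875658,  N(d₂) = 0.816670
V = S·e^{−qT}·N(d₁) − K·e^{−rT}·N(d₂) = 124.350097 − 89.612439 = 34.737659 (the quoted price), and the Black–Scholes price is strictly increasing in σ, so σ is unique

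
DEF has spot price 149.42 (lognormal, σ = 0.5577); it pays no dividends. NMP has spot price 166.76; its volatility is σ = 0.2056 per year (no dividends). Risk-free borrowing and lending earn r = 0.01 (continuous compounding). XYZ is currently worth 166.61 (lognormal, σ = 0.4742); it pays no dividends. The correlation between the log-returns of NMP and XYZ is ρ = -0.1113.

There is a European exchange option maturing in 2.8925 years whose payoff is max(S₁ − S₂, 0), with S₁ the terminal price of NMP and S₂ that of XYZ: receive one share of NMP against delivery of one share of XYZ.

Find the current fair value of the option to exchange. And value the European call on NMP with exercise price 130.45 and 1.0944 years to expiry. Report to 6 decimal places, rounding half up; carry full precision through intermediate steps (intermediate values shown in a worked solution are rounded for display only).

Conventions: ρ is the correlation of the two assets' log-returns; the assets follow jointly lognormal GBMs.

σ_eff = √(σ₁² + σ₂² − 2ρσ₁σ₂) = √(0.2056² + 0.4742² − 2·-0.1113·0.2056·0.4742) = 0.537438
d₁ = (ln(S₁/S₂) + (q₂ − q₁ + σ_eff²/2)T) / (σ_eff√T) = (ln(166.76/166.61) + (0.0 − 0.0 + 0.144420)·2.8925) / 0.914040 = 0.458004
d₂ = d₁ − σ_eff√T = 0.458004 − 0.914040 = -0.456035
N(d₁) = 0.676525,  N(d₂) = 0.324182
V = S₁·e^{−q₁T}·N(d₁) − S₂·e^{−q₂T}·N(d₂) = 112.817363 − 54.012017 = 58.805346
[vanilla: NMP call K=130.45]
σ√T = 0.2056·√1.0944 = 0.215086
d₁ = (ln(S/K) + (r+σ²/2)T) / (σ√T) = (ln(166.76/130.45) + (0.01+0.2056²/2)·1.0944) / 0.215086 = (0.245566 + 0.034075) / 0.215086 = 1.300137
d₂ = d₁ − σ√T = 1.300137 − 0.215086 = 1.085051
e^{−rT} = 0.989116
N(d₁) = 0.903223,  N(d₂) = 0.861050
price = S·N(d₁) − K·e^{−rT}·N(d₂) = 150.621453 − 111.101462 = 39.519991

exchange price = 58.805346
price(NMP call K=130.45) = 39.519991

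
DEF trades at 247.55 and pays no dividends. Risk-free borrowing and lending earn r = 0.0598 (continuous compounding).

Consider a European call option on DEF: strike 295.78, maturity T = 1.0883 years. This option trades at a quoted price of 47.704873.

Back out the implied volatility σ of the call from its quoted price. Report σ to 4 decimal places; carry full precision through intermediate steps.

sigma = 0.5710

At σ = 0.5710 the Black–Scholes value reproduces the quote:
σ√T = 0.571·√1.0883 = 0.595676
d₁ = (ln(S/K) + (r+σ²/2)T) / (σ√T) = (ln(247.55/295.78) + (0.0598+0.571²/2)·1.0883) / 0.595676 = (-0.178003 + 0.242496) / 0.595676 = 0.108267
d₂ = d₁ − σ√T = 0.108267 − 0.595676 = -0.487409
e^{−rT} = 0.936992
N(d₁) = 0.543108,  N(d₂) = 0.312984
V = S·N(d₁) − K·e^{−rT}·N(d₂) = 134.446414 − 86.741540 = 47.704873 (matching the quote); vega is positive throughout, so no other σ reproduces this price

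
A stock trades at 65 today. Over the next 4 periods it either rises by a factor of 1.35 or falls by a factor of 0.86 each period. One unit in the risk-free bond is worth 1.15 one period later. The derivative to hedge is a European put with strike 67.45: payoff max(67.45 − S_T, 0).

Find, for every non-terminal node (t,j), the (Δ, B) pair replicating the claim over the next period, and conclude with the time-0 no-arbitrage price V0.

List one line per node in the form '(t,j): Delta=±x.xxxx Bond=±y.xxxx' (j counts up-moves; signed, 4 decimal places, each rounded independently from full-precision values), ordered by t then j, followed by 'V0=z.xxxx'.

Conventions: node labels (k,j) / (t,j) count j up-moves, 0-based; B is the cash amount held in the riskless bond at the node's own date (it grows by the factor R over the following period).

Risk-neutral probability p* = (R−d)/(u−d) = (1.15−0.86)/(1.35−0.86) = 0.5918.
Expiry values: V(4,0)=31.8945, V(4,1)=11.6361, V(4,2)=0.0000, V(4,3)=0.0000, V(4,4)=0.0000
  t=3,j=0: stock 41.3436 → up 55.8139 (V=11.6361), down 35.5555 (V=31.8945). Price 17.3085; hedge Δ=-1.0000, bond B=58.6522.
  t=3,j=1: stock 64.8999 → up 87.6149 (V=0.0000), down 55.8139 (V=11.6361). Price 4.1299; hedge Δ=-0.3659, bond B=27.8770.
  t=3,j=2: stock 101.8778 → up 137.5350 (V=0.0000), down 87.6149 (V=0.0000). Price 0.0000; hedge Δ=0.0000, bond B=0.0000.
  t=3,j=3: stock 159.9244 → up 215.8979 (V=0.0000), down 137.5350 (V=0.0000). Price 0.0000; hedge Δ=0.0000, bond B=0.0000.
  t=2,j=0: stock 48.0740 → up 64.8999 (V=4.1299), down 41.3436 (V=17.3085). Price 8.2687; hedge Δ=-0.5595, bond B=35.1638.
  t=2,j=1: stock 75.4650 → up 101.8778 (V=0.0000), down 64.8999 (V=4.1299). Price 1.4658; hedge Δ=-0.1117, bond B=9.8942.
  t=2,j=2: stock 118.4625 → up 159.9244 (V=0.0000), down 101.8778 (V=0.0000). Price 0.0000; hedge Δ=0.0000, bond B=0.0000.
  t=1,j=0: stock 55.9000 → up 75.4650 (V=1.4658), down 48.0740 (V=8.2687). Price 3.6891; hedge Δ=-0.2484, bond B=17.5725.
  t=1,j=1: stock 87.7500 → up 118.4625 (V=0.0000), down 75.4650 (V=1.4658). Price 0.5203; hedge Δ=-0.0341, bond B=3.5117.
  t=0,j=0: stock 65.0000 → up 87.7500 (V=0.5203), down 55.9000 (V=3.6891). Price 1.5771; hedge Δ=-0.0995, bond B=8.0442.
Verification: the root portfolio costs Δ(0,0)·S0 + B(0,0) = 1.5771, matching V0.

(0,0): Delta=-0.0995 Bond=8.0442
(1,0): Delta=-0.2484 Bond=17.5725
(1,1): Delta=-0.0341 Bond=3.5117
(2,0): Delta=-0.5595 Bond=35.1638
(2,1): Delta=-0.1117 Bond=9.8942
(2,2): Delta=0.0000 Bond=0.0000
(3,0): Delta=-1.0000 Bond=58.6522
(3,1): Delta=-0.3659 Bond=27.8770
(3,2): Delta=0.0000 Bond=0.0000
(3,3): Delta=0.0000 Bond=0.0000
V0=1.5771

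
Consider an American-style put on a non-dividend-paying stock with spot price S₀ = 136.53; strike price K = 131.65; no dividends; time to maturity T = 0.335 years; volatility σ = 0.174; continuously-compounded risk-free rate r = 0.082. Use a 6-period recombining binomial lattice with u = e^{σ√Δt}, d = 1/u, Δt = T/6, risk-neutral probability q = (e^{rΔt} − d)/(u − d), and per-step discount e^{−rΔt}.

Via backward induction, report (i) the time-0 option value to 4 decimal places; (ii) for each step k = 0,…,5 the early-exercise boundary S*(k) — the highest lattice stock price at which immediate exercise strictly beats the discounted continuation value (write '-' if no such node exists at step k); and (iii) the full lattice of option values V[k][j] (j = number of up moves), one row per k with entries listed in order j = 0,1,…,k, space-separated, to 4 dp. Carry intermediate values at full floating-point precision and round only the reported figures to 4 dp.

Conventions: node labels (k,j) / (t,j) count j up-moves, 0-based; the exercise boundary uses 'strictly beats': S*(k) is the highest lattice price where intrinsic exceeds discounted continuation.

price = 2.4190
boundary = - - - 120.6870 115.8256 120.6870
tree:
2.4190
4.1515 0.9959
6.8901 1.9048 0.2471
10.9630 3.5548 0.5461 0.0000
15.8244 6.4086 1.2071 0.0000 0.0000
20.4899 10.9630 2.6681 0.0000 0.0000 0.0000
24.9675 15.8244 5.8976 0.0000 0.0000 0.0000 0.0000

params: Δt=0.05583 u=1.04197 d=0.95972 q=0.54551 e^(-rΔt)=0.99543
t_6 payoffs: 24.9675 15.8244 5.8976 0.0000 0.0000 0.0000 0.0000
t_5: node(5,0) S=111.1601 payoff=20.4899 vs cont=19.8886 → 20.4899 [stop]  node(5,1) S=120.6870 payoff=10.9630 vs cont=10.3616 → 10.9630 [stop]  node(5,2) S=131.0305 payoff=0.6195 vs cont=2.6681 → 2.6681 [wait]  node(5,3) S=142.2604 payoff=0.0000 vs cont=0.0000 → 0.0000 [wait]  node(5,4) S=154.4527 payoff=0.0000 vs cont=0.0000 → 0.0000 [wait]  node(5,5) S=167.6901 payoff=0.0000 vs cont=0.0000 → 0.0000 [wait]  ⇒ S*(5)=120.6870
t_4: node(4,0) S=115.8256 payoff=15.8244 vs cont=15.2230 → 15.8244 [stop]  node(4,1) S=125.7524 payoff=5.8976 vs cont=6.4086 → 6.4086 [wait]  node(4,2) S=136.5300 payoff=0.0000 vs cont=1.2071 → 1.2071 [wait]  node(4,3) S=148.2313 payoff=0.0000 vs cont=0.0000 → 0.0000 [wait]  node(4,4) S=160.9354 payoff=0.0000 vs cont=0.0000 → 0.0000 [wait]  ⇒ S*(4)=115.8256
t_3: node(3,0) S=120.6870 payoff=10.9630 vs cont=10.6391 → 10.9630 [stop]  node(3,1) S=131.0305 payoff=0.6195 vs cont=3.5548 → 3.5548 [wait]  node(3,2) S=142.2604 payoff=0.0000 vs cont=0.5461 → 0.5461 [wait]  node(3,3) S=154.4527 payoff=0.0000 vs cont=0.0000 → 0.0000 [wait]  ⇒ S*(3)=120.6870
t_2: node(2,0) S=125.7524 payoff=5.8976 vs cont=6.8901 → 6.8901 [wait]  node(2,1) S=136.5300 payoff=0.0000 vs cont=1.9048 → 1.9048 [wait]  node(2,2) S=148.2313 payoff=0.0000 vs cont=0.2471 → 0.2471 [wait]  ⇒ S*(2)=-
t_1: node(1,0) S=131.0305 payoff=0.6195 vs cont=4.1515 → 4.1515 [wait]  node(1,1) S=142.2604 payoff=0.0000 vs cont=0.9959 → 0.9959 [wait]  ⇒ S*(1)=-
t_0: node(0,0) S=136.5300 payoff=0.0000 vs cont=2.4190 → 2.4190 [wait]  ⇒ S*(0)=-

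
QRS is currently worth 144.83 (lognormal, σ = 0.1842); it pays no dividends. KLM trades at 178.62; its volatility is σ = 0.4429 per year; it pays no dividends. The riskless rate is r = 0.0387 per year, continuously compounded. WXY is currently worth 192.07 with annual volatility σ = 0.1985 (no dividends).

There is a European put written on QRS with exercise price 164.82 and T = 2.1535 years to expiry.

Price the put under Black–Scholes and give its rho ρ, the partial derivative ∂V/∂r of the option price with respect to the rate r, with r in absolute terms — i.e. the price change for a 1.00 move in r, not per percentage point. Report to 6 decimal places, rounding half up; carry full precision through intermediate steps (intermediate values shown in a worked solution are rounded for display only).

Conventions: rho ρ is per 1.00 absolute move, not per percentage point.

price = 19.570489
ρ = -202.425607

σ√T = 0.1842·√2.1535 = 0.270310
d₁ = (ln(S/K) + (r+σ²/2)T) / (σ√T) = (ln(144.83/164.82) + (0.0387+0.1842²/2)·2.1535) / 0.270310 = (-0.129293 + 0.119874) / 0.270310 = -0.034846
d₂ = d₁ − σ√T = -0.034846 − 0.270310 = -0.305156
e^{−rT} = 0.920038
N(−d₁) = 0.513899,  N(−d₂) = 0.619876
Put price V = K·e^{−rT}·N(−d₂) − S·N(−d₁) = 93.998425 − 74.427935 = 19.570489
ρ = −K·T·e^{−rT}·N(−d₂) = -202.425607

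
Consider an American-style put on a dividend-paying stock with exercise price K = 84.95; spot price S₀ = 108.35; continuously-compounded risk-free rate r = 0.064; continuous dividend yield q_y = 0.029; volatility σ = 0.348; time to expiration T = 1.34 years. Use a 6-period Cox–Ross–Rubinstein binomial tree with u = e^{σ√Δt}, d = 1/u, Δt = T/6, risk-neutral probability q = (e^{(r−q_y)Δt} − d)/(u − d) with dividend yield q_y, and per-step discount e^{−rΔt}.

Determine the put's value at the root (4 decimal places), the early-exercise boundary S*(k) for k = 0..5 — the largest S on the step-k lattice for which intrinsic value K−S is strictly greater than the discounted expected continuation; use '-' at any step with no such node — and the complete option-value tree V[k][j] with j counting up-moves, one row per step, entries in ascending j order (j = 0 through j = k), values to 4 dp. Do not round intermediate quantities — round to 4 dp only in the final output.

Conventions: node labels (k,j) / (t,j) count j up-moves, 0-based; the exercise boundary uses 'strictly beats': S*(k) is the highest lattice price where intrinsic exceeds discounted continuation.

price = 5.4356
boundary = - - - - 56.1223 66.1544
tree:
5.4356
8.6363 2.1680
13.3790 3.8117 0.4713
20.0661 6.6124 0.9242 0.0000
28.8277 11.2759 1.8125 0.0000 0.0000
37.3385 18.7956 3.5543 0.0000 0.0000 0.0000
44.5586 28.8277 6.9702 0.0000 0.0000 0.0000 0.0000

params: Δt=0.22333 u=1.17875 d=0.84835 q=0.48273 e^(-rΔt)=0.98581
t_6 payoffs: 44.5586 28.8277 6.9702 0.0000 0.0000 0.0000 0.0000
t_5: node(5,0) S=47.6115 payoff=37.3385 vs cont=36.4403 → 37.3385 [stop]  node(5,1) S=66.1544 payoff=18.7956 vs cont=18.0171 → 18.7956 [stop]  node(5,2) S=91.9191 payoff=0.0000 vs cont=3.5543 → 3.5543 [wait]  node(5,3) S=127.7181 payoff=0.0000 vs cont=0.0000 → 0.0000 [wait]  node(5,4) S=177.4594 payoff=0.0000 vs cont=0.0000 → 0.0000 [wait]  node(5,5) S=246.5731 payoff=0.0000 vs cont=0.0000 → 0.0000 [wait]  ⇒ S*(5)=66.1544
t_4: node(4,0) S=56.1223 payoff=28.8277 vs cont=27.9844 → 28.8277 [stop]  node(4,1) S=77.9798 payoff=6.9702 vs cont=11.2759 → 11.2759 [wait]  node(4,2) S=108.3500 payoff=0.0000 vs cont=1.8125 → 1.8125 [wait]  node(4,3) S=150.5482 payoff=0.0000 vs cont=0.0000 → 0.0000 [wait]  node(4,4) S=209.1811 payoff=0.0000 vs cont=0.0000 → 0.0000 [wait]  ⇒ S*(4)=56.1223
t_3: node(3,0) S=66.1544 payoff=18.7956 vs cont=20.0661 → 20.0661 [wait]  node(3,1) S=91.9191 payoff=0.0000 vs cont=6.6124 → 6.6124 [wait]  node(3,2) S=127.7181 payoff=0.0000 vs cont=0.9242 → 0.9242 [wait]  node(3,3) S=177.4594 payoff=0.0000 vs cont=0.0000 → 0.0000 [wait]  ⇒ S*(3)=-
t_2: node(2,0) S=77.9798 payoff=6.9702 vs cont=13.3790 → 13.3790 [wait]  node(2,1) S=108.3500 payoff=0.0000 vs cont=3.8117 → 3.8117 [wait]  node(2,2) S=150.5482 payoff=0.0000 vs cont=0.4713 → 0.4713 [wait]  ⇒ S*(2)=-
t_1: node(1,0) S=91.9191 payoff=0.0000 vs cont=8.6363 → 8.6363 [wait]  node(1,1) S=127.7181 payoff=0.0000 vs cont=2.1680 → 2.1680 [wait]  ⇒ S*(1)=-
t_0: node(0,0) S=108.3500 payoff=0.0000 vs cont=5.4356 → 5.4356 [wait]  ⇒ S*(0)=-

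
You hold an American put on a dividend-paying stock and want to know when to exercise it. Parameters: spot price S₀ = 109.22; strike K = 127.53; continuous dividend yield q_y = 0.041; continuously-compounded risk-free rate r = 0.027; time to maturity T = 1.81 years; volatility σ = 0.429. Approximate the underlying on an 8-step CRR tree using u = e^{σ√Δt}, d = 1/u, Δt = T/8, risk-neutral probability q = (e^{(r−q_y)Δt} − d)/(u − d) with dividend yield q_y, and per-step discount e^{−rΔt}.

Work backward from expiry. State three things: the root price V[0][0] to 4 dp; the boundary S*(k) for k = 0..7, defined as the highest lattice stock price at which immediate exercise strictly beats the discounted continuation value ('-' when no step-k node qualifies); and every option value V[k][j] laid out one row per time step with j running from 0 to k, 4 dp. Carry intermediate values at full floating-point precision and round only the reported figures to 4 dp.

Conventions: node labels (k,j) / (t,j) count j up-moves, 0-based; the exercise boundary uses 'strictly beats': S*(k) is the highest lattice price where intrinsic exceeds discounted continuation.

price = 37.3881
boundary = - - - - 48.2857 59.2161 72.6207 59.2161
tree:
37.3881
47.0996 25.6204
57.7255 34.3097 14.9825
68.6824 44.6642 21.6856 6.7098
79.2443 56.2732 30.5967 10.7124 1.7389
88.1571 68.3139 41.8205 16.8212 3.1324 0.0000
95.4247 79.2443 54.9093 25.8414 5.6426 0.0000 0.0000
101.3508 88.1571 68.3139 38.5159 10.1645 0.0000 0.0000 0.0000
106.1831 95.4247 79.2443 54.9093 18.3100 0.0000 0.0000 0.0000 0.0000

params: Δt=0.22625 u=1.22637 d=0.81542 q=0.44147 e^(-rΔt)=0.99391
t_8 payoffs: 106.1831 95.4247 79.2443 54.9093 18.3100 0.0000 0.0000 0.0000 0.0000
t_7: node(7,0) S=26.1792 payoff=101.3508 vs cont=100.8159 → 101.3508 [stop]  node(7,1) S=39.3729 payoff=88.1571 vs cont=87.7439 → 88.1571 [stop]  node(7,2) S=59.2161 payoff=68.3139 vs cont=68.0840 → 68.3139 [stop]  node(7,3) S=89.0597 payoff=38.4703 vs cont=38.5159 → 38.5159 [wait]  node(7,4) S=133.9439 payoff=0.0000 vs cont=10.1645 → 10.1645 [wait]  node(7,5) S=201.4488 payoff=0.0000 vs cont=0.0000 → 0.0000 [wait]  node(7,6) S=302.9747 payoff=0.0000 vs cont=0.0000 → 0.0000 [wait]  node(7,7) S=455.6676 payoff=0.0000 vs cont=0.0000 → 0.0000 [wait]  ⇒ S*(7)=59.2161
t_6: node(6,0) S=32.1053 payoff=95.4247 vs cont=94.9444 → 95.4247 [stop]  node(6,1) S=48.2857 payoff=79.2443 vs cont=78.9134 → 79.2443 [stop]  node(6,2) S=72.6207 payoff=54.9093 vs cont=54.8232 → 54.9093 [stop]  node(6,3) S=109.2200 payoff=18.3100 vs cont=25.8414 → 25.8414 [wait]  node(6,4) S=164.2646 payoff=0.0000 vs cont=5.6426 → 5.6426 [wait]  node(6,5) S=247.0504 payoff=0.0000 vs cont=0.0000 → 0.0000 [wait]  node(6,6) S=371.5585 payoff=0.0000 vs cont=0.0000 → 0.0000 [wait]  ⇒ S*(6)=72.6207
t_5: node(5,0) S=39.3729 payoff=88.1571 vs cont=87.7439 → 88.1571 [stop]  node(5,1) S=59.2161 payoff=68.3139 vs cont=68.0840 → 68.3139 [stop]  node(5,2) S=89.0597 payoff=38.4703 vs cont=41.8205 → 41.8205 [wait]  node(5,3) S=133.9439 payoff=0.0000 vs cont=16.8212 → 16.8212 [wait]  node(5,4) S=201.4488 payoff=0.0000 vs cont=3.1324 → 3.1324 [wait]  node(5,5) S=302.9747 payoff=0.0000 vs cont=0.0000 → 0.0000 [wait]  ⇒ S*(5)=59.2161
t_4: node(4,0) S=48.2857 payoff=79.2443 vs cont=78.9134 → 79.2443 [stop]  node(4,1) S=72.6207 payoff=54.9093 vs cont=56.2732 → 56.2732 [wait]  node(4,2) S=109.2200 payoff=18.3100 vs cont=30.5967 → 30.5967 [wait]  node(4,3) S=164.2646 payoff=0.0000 vs cont=10.7124 → 10.7124 [wait]  node(4,4) S=247.0504 payoff=0.0000 vs cont=1.7389 → 1.7389 [wait]  ⇒ S*(4)=48.2857
t_3: node(3,0) S=59.2161 payoff=68.3139 vs cont=68.6824 → 68.6824 [wait]  node(3,1) S=89.0597 payoff=38.4703 vs cont=44.6642 → 44.6642 [wait]  node(3,2) S=133.9439 payoff=0.0000 vs cont=21.6856 → 21.6856 [wait]  node(3,3) S=201.4488 payoff=0.0000 vs cont=6.7098 → 6.7098 [wait]  ⇒ S*(3)=-
t_2: node(2,0) S=72.6207 payoff=54.9093 vs cont=57.7255 → 57.7255 [wait]  node(2,1) S=109.2200 payoff=18.3100 vs cont=34.3097 → 34.3097 [wait]  node(2,2) S=164.2646 payoff=0.0000 vs cont=14.9825 → 14.9825 [wait]  ⇒ S*(2)=-
t_1: node(1,0) S=89.0597 payoff=38.4703 vs cont=47.0996 → 47.0996 [wait]  node(1,1) S=133.9439 payoff=0.0000 vs cont=25.6204 → 25.6204 [wait]  ⇒ S*(1)=-
t_0: node(0,0) S=109.2200 payoff=18.3100 vs cont=37.3881 → 37.3881 [wait]  ⇒ S*(0)=-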